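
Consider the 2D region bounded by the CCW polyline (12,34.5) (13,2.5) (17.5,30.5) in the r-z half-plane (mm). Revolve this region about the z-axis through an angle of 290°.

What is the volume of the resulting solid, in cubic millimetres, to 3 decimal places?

Volume = 6166.539 mm³

Profile (r,z), 3 vertices: (12,34.5) (13,2.5) (17.5,30.5)
edge 0: (12,34.5)→(13,2.5)  cross = 12·2.5 − 13·34.5 = -418.5000; (r_i+r_j)·cross = 25·-418.5000 = -10462.5000
edge 1: (13,2.5)→(17.5,30.5)  cross = 13·30.5 − 17.5·2.5 = 352.7500; (r_i+r_j)·cross = 30.5·352.7500 = 10758.8750
edge 2: (17.5,30.5)→(12,34.5)  cross = 17.5·34.5 − 12·30.5 = 237.7500; (r_i+r_j)·cross = 29.5·237.7500 = 7013.6250
Σcross = 172.0000 → A = |Σcross|/2 = 86.0000 mm²
Σ(r_i+r_j)·cross = 7310.0000 → first moment M = |Σ|/6 = 1218.3333
R_c = M/A = 1218.3333/86.0000 = 14.1667 mm
θ = 290° = 5.061455 rad
V = θ·R_c·A = 5.061455·14.1667·86.0000 = 6166.539 mm³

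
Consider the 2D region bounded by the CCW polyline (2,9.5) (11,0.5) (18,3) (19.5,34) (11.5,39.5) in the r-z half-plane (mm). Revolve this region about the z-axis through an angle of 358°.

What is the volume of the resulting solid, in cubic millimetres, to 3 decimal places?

Volume = 33607.278 mm³

Profile (r,z), 5 vertices: (2,9.5) (11,0.5) (18,3) (19.5,34) (11.5,39.5)
edge 0: (2,9.5)→(11,0.5)  cross = 2·0.5 − 11·9.5 = -103.5000; (r_i+r_j)·cross = 13·-103.5000 = -1345.5000
edge 1: (11,0.5)→(18,3)  cross = 11·3 − 18·0.5 = 24.0000; (r_i+r_j)·cross = 29·24.0000 = 696.0000
edge 2: (18,3)→(19.5,34)  cross = 18·34 − 19.5·3 = 553.5000; (r_i+r_j)·cross = 37.5·553.5000 = 20756.2500
edge 3: (19.5,34)→(11.5,39.5)  cross = 19.5·39.5 − 11.5·34 = 379.2500; (r_i+r_j)·cross = 31·379.2500 = 11756.7500
edge 4: (11.5,39.5)→(2,9.5)  cross = 11.5·9.5 − 2·39.5 = 30.2500; (r_i+r_j)·cross = 13.5·30.2500 = 408.3750
Σcross = 883.5000 → A = |Σcross|/2 = 441.7500 mm²
Σ(r_i+r_j)·cross = 32271.8750 → first moment M = |Σ|/6 = 5378.6458
R_c = M/A = 5378.6458/441.7500 = 12.1758 mm
θ = 358° = 6.248279 rad
V = θ·R_c·A = 6.248279·12.1758·441.7500 = 33607.278 mm³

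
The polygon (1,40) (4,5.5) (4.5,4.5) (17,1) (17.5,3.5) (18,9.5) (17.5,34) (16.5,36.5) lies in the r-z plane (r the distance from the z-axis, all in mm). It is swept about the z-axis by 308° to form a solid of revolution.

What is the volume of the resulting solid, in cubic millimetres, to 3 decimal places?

Volume = 28773.310 mm³

Profile (r,z), 8 vertices: (1,40) (4,5.5) (4.5,4.5) (17,1) (17.5,3.5) (18,9.5) (17.5,34) (16.5,36.5)
edge 0: (1,40)→(4,5.5)  cross = 1·5.5 − 4·40 = -154.5000; (r_i+r_j)·cross = 5·-154.5000 = -772.5000
edge 1: (4,5.5)→(4.5,4.5)  cross = 4·4.5 − 4.5·5.5 = -6.7500; (r_i+r_j)·cross = 8.5·-6.7500 = -57.3750
edge 2: (4.5,4.5)→(17,1)  cross = 4.5·1 − 17·4.5 = -72.0000; (r_i+r_j)·cross = 21.5·-72.0000 = -1548.0000
edge 3: (17,1)→(17.5,3.5)  cross = 17·3.5 − 17.5·1 = 42.0000; (r_i+r_j)·cross = 34.5·42.0000 = 1449.0000
edge 4: (17.5,3.5)→(18,9.5)  cross = 17.5·9.5 − 18·3.5 = 103.2500; (r_i+r_j)·cross = 35.5·103.2500 = 3665.3750
edge 5: (18,9.5)→(17.5,34)  cross = 18·34 − 17.5·9.5 = 445.7500; (r_i+r_j)·cross = 35.5·445.7500 = 15824.1250
edge 6: (17.5,34)→(16.5,36.5)  cross = 17.5·36.5 − 16.5·34 = 77.7500; (r_i+r_j)·cross = 34·77.7500 = 2643.5000
edge 7: (16.5,36.5)→(1,40)  cross = 16.5·40 − 1·36.5 = 623.5000; (r_i+r_j)·cross = 17.5·623.5000 = 10911.2500
Σcross = 1059.0000 → A = |Σcross|/2 = 529.5000 mm²
Σ(r_i+r_j)·cross = 32115.3750 → first moment M = |Σ|/6 = 5352.5625
R_c = M/A = 5352.5625/529.5000 = 10.1087 mm
θ = 308° = 5.375614 rad
V = θ·R_c·A = 5.375614·10.1087·529.5000 = 28773.310 mm³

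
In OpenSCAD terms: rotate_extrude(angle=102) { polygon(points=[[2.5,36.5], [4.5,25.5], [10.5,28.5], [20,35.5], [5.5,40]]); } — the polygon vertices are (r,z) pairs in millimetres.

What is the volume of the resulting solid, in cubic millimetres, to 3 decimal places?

Volume = 2200.075 mm³

Profile (r,z), 5 vertices: (2.5,36.5) (4.5,25.5) (10.5,28.5) (20,35.5) (5.5,40)
edge 0: (2.5,36.5)→(4.5,25.5)  cross = 2.5·25.5 − 4.5·36.5 = -100.5000; (r_i+r_j)·cross = 7·-100.5000 = -703.5000
edge 1: (4.5,25.5)→(10.5,28.5)  cross = 4.5·28.5 − 10.5·25.5 = -139.5000; (r_i+r_j)·cross = 15·-139.5000 = -2092.5000
edge 2: (10.5,28.5)→(20,35.5)  cross = 10.5·35.5 − 20·28.5 = -197.2500; (r_i+r_j)·cross = 30.5·-197.2500 = -6016.1250
edge 3: (20,35.5)→(5.5,40)  cross = 20·40 − 5.5·35.5 = 604.7500; (r_i+r_j)·cross = 25.5·604.7500 = 15421.1250
edge 4: (5.5,40)→(2.5,36.5)  cross = 5.5·36.5 − 2.5·40 = 100.7500; (r_i+r_j)·cross = 8·100.7500 = 806.0000
Σcross = 268.2500 → A = |Σcross|/2 = 134.1250 mm²
Σ(r_i+r_j)·cross = 7415.0000 → first moment M = |Σ|/6 = 1235.8333
R_c = M/A = 1235.8333/134.1250 = 9.2140 mm
θ = 102° = 1.780236 rad
V = θ·R_c·A = 1.780236·9.2140·134.1250 = 2200.075 mm³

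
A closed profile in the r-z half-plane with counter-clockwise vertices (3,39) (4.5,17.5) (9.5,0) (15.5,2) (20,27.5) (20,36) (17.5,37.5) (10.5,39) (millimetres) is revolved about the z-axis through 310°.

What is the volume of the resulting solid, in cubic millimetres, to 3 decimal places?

Volume = 30903.654 mm³

Profile (r,z), 8 vertices: (3,39) (4.5,17.5) (9.5,0) (15.5,2) (20,27.5) (20,36) (17.5,37.5) (10.5,39)
edge 0: (3,39)→(4.5,17.5)  cross = 3·17.5 − 4.5·39 = -123.0000; (r_i+r_j)·cross = 7.5·-123.0000 = -922.5000
edge 1: (4.5,17.5)→(9.5,0)  cross = 4.5·0 − 9.5·17.5 = -166.2500; (r_i+r_j)·cross = 14·-166.2500 = -2327.5000
edge 2: (9.5,0)→(15.5,2)  cross = 9.5·2 − 15.5·0 = 19.0000; (r_i+r_j)·cross = 25·19.0000 = 475.0000
edge 3: (15.5,2)→(20,27.5)  cross = 15.5·27.5 − 20·2 = 386.2500; (r_i+r_j)·cross = 35.5·386.2500 = 13711.8750
edge 4: (20,27.5)→(20,36)  cross = 20·36 − 20·27.5 = 170.0000; (r_i+r_j)·cross = 40·170.0000 = 6800.0000
edge 5: (20,36)→(17.5,37.5)  cross = 20·37.5 − 17.5·36 = 120.0000; (r_i+r_j)·cross = 37.5·120.0000 = 4500.0000
edge 6: (17.5,37.5)→(10.5,39)  cross = 17.5·39 − 10.5·37.5 = 288.7500; (r_i+r_j)·cross = 28·288.7500 = 8085.0000
edge 7: (10.5,39)→(3,39)  cross = 10.5·39 − 3·39 = 292.5000; (r_i+r_j)·cross = 13.5·292.5000 = 3948.7500
Σcross = 987.2500 → A = |Σcross|/2 = 493.6250 mm²
Σ(r_i+r_j)·cross = 34270.6250 → first moment M = |Σ|/6 = 5711.7708
R_c = M/A = 5711.7708/493.6250 = 11.5711 mm
θ = 310° = 5.410521 rad
V = θ·R_c·A = 5.410521·11.5711·493.6250 = 30903.654 mm³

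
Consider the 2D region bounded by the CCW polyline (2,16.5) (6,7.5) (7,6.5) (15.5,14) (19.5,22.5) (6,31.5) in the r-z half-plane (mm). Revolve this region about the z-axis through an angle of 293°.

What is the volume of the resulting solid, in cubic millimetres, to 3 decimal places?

Profile (r,z), 6 vertices: (2,16.5) (6,7.5) (7,6.5) (15.5,14) (19.5,22.5) (6,31.5)
edge 0: (2,16.5)→(6,7.5)  cross = 2·7.5 − 6·16.5 = -84.0000; (r_i+r_j)·cross = 8·-84.0000 = -672.0000
edge 1: (6,7.5)→(7,6.5)  cross = 6·6.5 − 7·7.5 = -13.5000; (r_i+r_j)·cross = 13·-13.5000 = -175.5000
edge 2: (7,6.5)→(15.5,14)  cross = 7·14 − 15.5·6.5 = -2.7500; (r_i+r_j)·cross = 22.5·-2.7500 = -61.8750
edge 3: (15.5,14)→(19.5,22.5)  cross = 15.5·22.5 − 19.5·14 = 75.7500; (r_i+r_j)·cross = 35·75.7500 = 2651.2500
edge 4: (19.5,22.5)→(6,31.5)  cross = 19.5·31.5 − 6·22.5 = 479.2500; (r_i+r_j)·cross = 25.5·479.2500 = 12220.8750
edge 5: (6,31.5)→(2,16.5)  cross = 6·16.5 − 2·31.5 = 36.0000; (r_i+r_j)·cross = 8·36.0000 = 288.0000
Σcross = 490.7500 → A = |Σcross|/2 = 245.3750 mm²
Σ(r_i+r_j)·cross = 14250.7500 → first moment M = |Σ|/6 = 2375.1250
R_c = M/A = 2375.1250/245.3750 = 9.6796 mm
θ = 293° = 5.113815 rad
V = θ·R_c·A = 5.113815·9.6796·245.3750 = 12145.949 mm³

Volume = 12145.949 mm³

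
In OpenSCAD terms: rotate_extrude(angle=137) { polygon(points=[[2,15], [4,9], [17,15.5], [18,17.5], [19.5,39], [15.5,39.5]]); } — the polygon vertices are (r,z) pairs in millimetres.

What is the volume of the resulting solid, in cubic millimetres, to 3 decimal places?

Volume = 8169.645 mm³

Profile (r,z), 6 vertices: (2,15) (4,9) (17,15.5) (18,17.5) (19.5,39) (15.5,39.5)
edge 0: (2,15)→(4,9)  cross = 2·9 − 4·15 = -42.0000; (r_i+r_j)·cross = 6·-42.0000 = -252.0000
edge 1: (4,9)→(17,15.5)  cross = 4·15.5 − 17·9 = -91.0000; (r_i+r_j)·cross = 21·-91.0000 = -1911.0000
edge 2: (17,15.5)→(18,17.5)  cross = 17·17.5 − 18·15.5 = 18.5000; (r_i+r_j)·cross = 35·18.5000 = 647.5000
edge 3: (18,17.5)→(19.5,39)  cross = 18·39 − 19.5·17.5 = 360.7500; (r_i+r_j)·cross = 37.5·360.7500 = 13528.1250
edge 4: (19.5,39)→(15.5,39.5)  cross = 19.5·39.5 − 15.5·39 = 165.7500; (r_i+r_j)·cross = 35·165.7500 = 5801.2500
edge 5: (15.5,39.5)→(2,15)  cross = 15.5·15 − 2·39.5 = 153.5000; (r_i+r_j)·cross = 17.5·153.5000 = 2686.2500
Σcross = 565.5000 → A = |Σcross|/2 = 282.7500 mm²
Σ(r_i+r_j)·cross = 20500.1250 → first moment M = |Σ|/6 = 3416.6875
R_c = M/A = 3416.6875/282.7500 = 12.0838 mm
θ = 137° = 2.391101 rad
V = θ·R_c·A = 2.391101·12.0838·282.7500 = 8169.645 mm³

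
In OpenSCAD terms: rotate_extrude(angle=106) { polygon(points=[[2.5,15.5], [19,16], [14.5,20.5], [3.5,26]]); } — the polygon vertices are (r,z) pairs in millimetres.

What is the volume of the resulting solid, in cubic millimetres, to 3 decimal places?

Profile (r,z), 4 vertices: (2.5,15.5) (19,16) (14.5,20.5) (3.5,26)
edge 0: (2.5,15.5)→(19,16)  cross = 2.5·16 − 19·15.5 = -254.5000; (r_i+r_j)·cross = 21.5·-254.5000 = -5471.7500
edge 1: (19,16)→(14.5,20.5)  cross = 19·20.5 − 14.5·16 = 157.5000; (r_i+r_j)·cross = 33.5·157.5000 = 5276.2500
edge 2: (14.5,20.5)→(3.5,26)  cross = 14.5·26 − 3.5·20.5 = 305.2500; (r_i+r_j)·cross = 18·305.2500 = 5494.5000
edge 3: (3.5,26)→(2.5,15.5)  cross = 3.5·15.5 − 2.5·26 = -10.7500; (r_i+r_j)·cross = 6·-10.7500 = -64.5000
Σcross = 197.5000 → A = |Σcross|/2 = 98.7500 mm²
Σ(r_i+r_j)·cross = 5234.5000 → first moment M = |Σ|/6 = 872.4167
R_c = M/A = 872.4167/98.7500 = 8.8346 mm
θ = 106° = 1.850049 rad
V = θ·R_c·A = 1.850049·8.8346·98.7500 = 1614.014 mm³

Volume = 1614.014 mm³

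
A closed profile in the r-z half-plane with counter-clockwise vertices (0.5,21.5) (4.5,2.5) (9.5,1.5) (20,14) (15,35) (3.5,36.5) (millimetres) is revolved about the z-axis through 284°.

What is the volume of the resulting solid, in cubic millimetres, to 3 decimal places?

Profile (r,z), 6 vertices: (0.5,21.5) (4.5,2.5) (9.5,1.5) (20,14) (15,35) (3.5,36.5)
edge 0: (0.5,21.5)→(4.5,2.5)  cross = 0.5·2.5 − 4.5·21.5 = -95.5000; (r_i+r_j)·cross = 5·-95.5000 = -477.5000
edge 1: (4.5,2.5)→(9.5,1.5)  cross = 4.5·1.5 − 9.5·2.5 = -17.0000; (r_i+r_j)·cross = 14·-17.0000 = -238.0000
edge 2: (9.5,1.5)→(20,14)  cross = 9.5·14 − 20·1.5 = 103.0000; (r_i+r_j)·cross = 29.5·103.0000 = 3038.5000
edge 3: (20,14)→(15,35)  cross = 20·35 − 15·14 = 490.0000; (r_i+r_j)·cross = 35·490.0000 = 17150.0000
edge 4: (15,35)→(3.5,36.5)  cross = 15·36.5 − 3.5·35 = 425.0000; (r_i+r_j)·cross = 18.5·425.0000 = 7862.5000
edge 5: (3.5,36.5)→(0.5,21.5)  cross = 3.5·21.5 − 0.5·36.5 = 57.0000; (r_i+r_j)·cross = 4·57.0000 = 228.0000
Σcross = 962.5000 → A = |Σcross|/2 = 481.2500 mm²
Σ(r_i+r_j)·cross = 27563.5000 → first moment M = |Σ|/6 = 4593.9167
R_c = M/A = 4593.9167/481.2500 = 9.5458 mm
θ = 284° = 4.956735 rad
V = θ·R_c·A = 4.956735·9.5458·481.2500 = 22770.828 mm³

Volume = 22770.828 mm³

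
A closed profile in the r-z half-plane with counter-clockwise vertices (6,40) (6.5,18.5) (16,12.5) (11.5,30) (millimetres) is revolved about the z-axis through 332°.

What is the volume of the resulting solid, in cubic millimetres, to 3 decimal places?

Volume = 7197.243 mm³

Profile (r,z), 4 vertices: (6,40) (6.5,18.5) (16,12.5) (11.5,30)
edge 0: (6,40)→(6.5,18.5)  cross = 6·18.5 − 6.5·40 = -149.0000; (r_i+r_j)·cross = 12.5·-149.0000 = -1862.5000
edge 1: (6.5,18.5)→(16,12.5)  cross = 6.5·12.5 − 16·18.5 = -214.7500; (r_i+r_j)·cross = 22.5·-214.7500 = -4831.8750
edge 2: (16,12.5)→(11.5,30)  cross = 16·30 − 11.5·12.5 = 336.2500; (r_i+r_j)·cross = 27.5·336.2500 = 9246.8750
edge 3: (11.5,30)→(6,40)  cross = 11.5·40 − 6·30 = 280.0000; (r_i+r_j)·cross = 17.5·280.0000 = 4900.0000
Σcross = 252.5000 → A = |Σcross|/2 = 126.2500 mm²
Σ(r_i+r_j)·cross = 7452.5000 → first moment M = |Σ|/6 = 1242.0833
R_c = M/A = 1242.0833/126.2500 = 9.8383 mm
θ = 332° = 5.794493 rad
V = θ·R_c·A = 5.794493·9.8383·126.2500 = 7197.243 mm³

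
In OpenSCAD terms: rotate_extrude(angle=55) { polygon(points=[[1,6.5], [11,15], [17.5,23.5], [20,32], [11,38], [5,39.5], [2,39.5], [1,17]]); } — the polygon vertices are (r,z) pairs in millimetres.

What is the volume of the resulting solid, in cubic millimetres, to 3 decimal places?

Volume = 3189.371 mm³

Profile (r,z), 8 vertices: (1,6.5) (11,15) (17.5,23.5) (20,32) (11,38) (5,39.5) (2,39.5) (1,17)
edge 0: (1,6.5)→(11,15)  cross = 1·15 − 11·6.5 = -56.5000; (r_i+r_j)·cross = 12·-56.5000 = -678.0000
edge 1: (11,15)→(17.5,23.5)  cross = 11·23.5 − 17.5·15 = -4.0000; (r_i+r_j)·cross = 28.5·-4.0000 = -114.0000
edge 2: (17.5,23.5)→(20,32)  cross = 17.5·32 − 20·23.5 = 90.0000; (r_i+r_j)·cross = 37.5·90.0000 = 3375.0000
edge 3: (20,32)→(11,38)  cross = 20·38 − 11·32 = 408.0000; (r_i+r_j)·cross = 31·408.0000 = 12648.0000
edge 4: (11,38)→(5,39.5)  cross = 11·39.5 − 5·38 = 244.5000; (r_i+r_j)·cross = 16·244.5000 = 3912.0000
edge 5: (5,39.5)→(2,39.5)  cross = 5·39.5 − 2·39.5 = 118.5000; (r_i+r_j)·cross = 7·118.5000 = 829.5000
edge 6: (2,39.5)→(1,17)  cross = 2·17 − 1·39.5 = -5.5000; (r_i+r_j)·cross = 3·-5.5000 = -16.5000
edge 7: (1,17)→(1,6.5)  cross = 1·6.5 − 1·17 = -10.5000; (r_i+r_j)·cross = 2·-10.5000 = -21.0000
Σcross = 784.5000 → A = |Σcross|/2 = 392.2500 mm²
Σ(r_i+r_j)·cross = 19935.0000 → first moment M = |Σ|/6 = 3322.5000
R_c = M/A = 3322.5000/392.2500 = 8.4704 mm
θ = 55° = 0.959931 rad
V = θ·R_c·A = 0.959931·8.4704·392.2500 = 3189.371 mm³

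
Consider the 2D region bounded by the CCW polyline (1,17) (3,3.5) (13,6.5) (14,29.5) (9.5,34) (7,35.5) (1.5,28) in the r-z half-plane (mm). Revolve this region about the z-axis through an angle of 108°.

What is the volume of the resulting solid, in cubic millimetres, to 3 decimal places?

Volume = 4629.569 mm³

Profile (r,z), 7 vertices: (1,17) (3,3.5) (13,6.5) (14,29.5) (9.5,34) (7,35.5) (1.5,28)
edge 0: (1,17)→(3,3.5)  cross = 1·3.5 − 3·17 = -47.5000; (r_i+r_j)·cross = 4·-47.5000 = -190.0000
edge 1: (3,3.5)→(13,6.5)  cross = 3·6.5 − 13·3.5 = -26.0000; (r_i+r_j)·cross = 16·-26.0000 = -416.0000
edge 2: (13,6.5)→(14,29.5)  cross = 13·29.5 − 14·6.5 = 292.5000; (r_i+r_j)·cross = 27·292.5000 = 7897.5000
edge 3: (14,29.5)→(9.5,34)  cross = 14·34 − 9.5·29.5 = 195.7500; (r_i+r_j)·cross = 23.5·195.7500 = 4600.1250
edge 4: (9.5,34)→(7,35.5)  cross = 9.5·35.5 − 7·34 = 99.2500; (r_i+r_j)·cross = 16.5·99.2500 = 1637.6250
edge 5: (7,35.5)→(1.5,28)  cross = 7·28 − 1.5·35.5 = 142.7500; (r_i+r_j)·cross = 8.5·142.7500 = 1213.3750
edge 6: (1.5,28)→(1,17)  cross = 1.5·17 − 1·28 = -2.5000; (r_i+r_j)·cross = 2.5·-2.5000 = -6.2500
Σcross = 654.2500 → A = |Σcross|/2 = 327.1250 mm²
Σ(r_i+r_j)·cross = 14736.3750 → first moment M = |Σ|/6 = 2456.0625
R_c = M/A = 2456.0625/327.1250 = 7.5080 mm
θ = 108° = 1.884956 rad
V = θ·R_c·A = 1.884956·7.5080·327.1250 = 4629.569 mm³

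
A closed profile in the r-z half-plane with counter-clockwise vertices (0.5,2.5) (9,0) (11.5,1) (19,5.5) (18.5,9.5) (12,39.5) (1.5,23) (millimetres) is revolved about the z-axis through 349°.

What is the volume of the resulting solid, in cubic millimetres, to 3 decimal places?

Profile (r,z), 7 vertices: (0.5,2.5) (9,0) (11.5,1) (19,5.5) (18.5,9.5) (12,39.5) (1.5,23)
edge 0: (0.5,2.5)→(9,0)  cross = 0.5·0 − 9·2.5 = -22.5000; (r_i+r_j)·cross = 9.5·-22.5000 = -213.7500
edge 1: (9,0)→(11.5,1)  cross = 9·1 − 11.5·0 = 9.0000; (r_i+r_j)·cross = 20.5·9.0000 = 184.5000
edge 2: (11.5,1)→(19,5.5)  cross = 11.5·5.5 − 19·1 = 44.2500; (r_i+r_j)·cross = 30.5·44.2500 = 1349.6250
edge 3: (19,5.5)→(18.5,9.5)  cross = 19·9.5 − 18.5·5.5 = 78.7500; (r_i+r_j)·cross = 37.5·78.7500 = 2953.1250
edge 4: (18.5,9.5)→(12,39.5)  cross = 18.5·39.5 − 12·9.5 = 616.7500; (r_i+r_j)·cross = 30.5·616.7500 = 18810.8750
edge 5: (12,39.5)→(1.5,23)  cross = 12·23 − 1.5·39.5 = 216.7500; (r_i+r_j)·cross = 13.5·216.7500 = 2926.1250
edge 6: (1.5,23)→(0.5,2.5)  cross = 1.5·2.5 − 0.5·23 = -7.7500; (r_i+r_j)·cross = 2·-7.7500 = -15.5000
Σcross = 935.2500 → A = |Σcross|/2 = 467.6250 mm²
Σ(r_i+r_j)·cross = 25995.0000 → first moment M = |Σ|/6 = 4332.5000
R_c = M/A = 4332.5000/467.6250 = 9.2649 mm
θ = 349° = 6.091199 rad
V = θ·R_c·A = 6.091199·9.2649·467.6250 = 26390.120 mm³

Volume = 26390.120 mm³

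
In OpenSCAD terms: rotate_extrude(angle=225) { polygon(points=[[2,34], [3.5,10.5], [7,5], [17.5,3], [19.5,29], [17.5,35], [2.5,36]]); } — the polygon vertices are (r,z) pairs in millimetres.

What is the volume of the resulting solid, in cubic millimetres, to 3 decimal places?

Profile (r,z), 7 vertices: (2,34) (3.5,10.5) (7,5) (17.5,3) (19.5,29) (17.5,35) (2.5,36)
edge 0: (2,34)→(3.5,10.5)  cross = 2·10.5 − 3.5·34 = -98.0000; (r_i+r_j)·cross = 5.5·-98.0000 = -539.0000
edge 1: (3.5,10.5)→(7,5)  cross = 3.5·5 − 7·10.5 = -56.0000; (r_i+r_j)·cross = 10.5·-56.0000 = -588.0000
edge 2: (7,5)→(17.5,3)  cross = 7·3 − 17.5·5 = -66.5000; (r_i+r_j)·cross = 24.5·-66.5000 = -1629.2500
edge 3: (17.5,3)→(19.5,29)  cross = 17.5·29 − 19.5·3 = 449.0000; (r_i+r_j)·cross = 37·449.0000 = 16613.0000
edge 4: (19.5,29)→(17.5,35)  cross = 19.5·35 − 17.5·29 = 175.0000; (r_i+r_j)·cross = 37·175.0000 = 6475.0000
edge 5: (17.5,35)→(2.5,36)  cross = 17.5·36 − 2.5·35 = 542.5000; (r_i+r_j)·cross = 20·542.5000 = 10850.0000
edge 6: (2.5,36)→(2,34)  cross = 2.5·34 − 2·36 = 13.0000; (r_i+r_j)·cross = 4.5·13.0000 = 58.5000
Σcross = 959.0000 → A = |Σcross|/2 = 479.5000 mm²
Σ(r_i+r_j)·cross = 31240.2500 → first moment M = |Σ|/6 = 5206.7083
R_c = M/A = 5206.7083/479.5000 = 10.8586 mm
θ = 225° = 3.926991 rad
V = θ·R_c·A = 3.926991·10.8586·479.5000 = 20446.696 mm³

Volume = 20446.696 mm³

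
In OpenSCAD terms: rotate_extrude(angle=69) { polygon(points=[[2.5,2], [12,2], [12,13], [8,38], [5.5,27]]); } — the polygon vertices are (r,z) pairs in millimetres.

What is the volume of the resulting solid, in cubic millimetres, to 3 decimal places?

Volume = 1921.826 mm³

Profile (r,z), 5 vertices: (2.5,2) (12,2) (12,13) (8,38) (5.5,27)
edge 0: (2.5,2)→(12,2)  cross = 2.5·2 − 12·2 = -19.0000; (r_i+r_j)·cross = 14.5·-19.0000 = -275.5000
edge 1: (12,2)→(12,13)  cross = 12·13 − 12·2 = 132.0000; (r_i+r_j)·cross = 24·132.0000 = 3168.0000
edge 2: (12,13)→(8,38)  cross = 12·38 − 8·13 = 352.0000; (r_i+r_j)·cross = 20·352.0000 = 7040.0000
edge 3: (8,38)→(5.5,27)  cross = 8·27 − 5.5·38 = 7.0000; (r_i+r_j)·cross = 13.5·7.0000 = 94.5000
edge 4: (5.5,27)→(2.5,2)  cross = 5.5·2 − 2.5·27 = -56.5000; (r_i+r_j)·cross = 8·-56.5000 = -452.0000
Σcross = 415.5000 → A = |Σcross|/2 = 207.7500 mm²
Σ(r_i+r_j)·cross = 9575.0000 → first moment M = |Σ|/6 = 1595.8333
R_c = M/A = 1595.8333/207.7500 = 7.6815 mm
θ = 69° = 1.204277 rad
V = θ·R_c·A = 1.204277·7.6815·207.7500 = 1921.826 mm³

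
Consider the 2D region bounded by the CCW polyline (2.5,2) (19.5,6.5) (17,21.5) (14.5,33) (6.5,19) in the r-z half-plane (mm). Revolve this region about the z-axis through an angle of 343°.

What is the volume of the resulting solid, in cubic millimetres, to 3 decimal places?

Profile (r,z), 5 vertices: (2.5,2) (19.5,6.5) (17,21.5) (14.5,33) (6.5,19)
edge 0: (2.5,2)→(19.5,6.5)  cross = 2.5·6.5 − 19.5·2 = -22.7500; (r_i+r_j)·cross = 22·-22.7500 = -500.5000
edge 1: (19.5,6.5)→(17,21.5)  cross = 19.5·21.5 − 17·6.5 = 308.7500; (r_i+r_j)·cross = 36.5·308.7500 = 11269.3750
edge 2: (17,21.5)→(14.5,33)  cross = 17·33 − 14.5·21.5 = 249.2500; (r_i+r_j)·cross = 31.5·249.2500 = 7851.3750
edge 3: (14.5,33)→(6.5,19)  cross = 14.5·19 − 6.5·33 = 61.0000; (r_i+r_j)·cross = 21·61.0000 = 1281.0000
edge 4: (6.5,19)→(2.5,2)  cross = 6.5·2 − 2.5·19 = -34.5000; (r_i+r_j)·cross = 9·-34.5000 = -310.5000
Σcross = 561.7500 → A = |Σcross|/2 = 280.8750 mm²
Σ(r_i+r_j)·cross = 19590.7500 → first moment M = |Σ|/6 = 3265.1250
R_c = M/A = 3265.1250/280.8750 = 11.6248 mm
θ = 343° = 5.986479 rad
V = θ·R_c·A = 5.986479·11.6248·280.8750 = 19546.603 mm³

Volume = 19546.603 mm³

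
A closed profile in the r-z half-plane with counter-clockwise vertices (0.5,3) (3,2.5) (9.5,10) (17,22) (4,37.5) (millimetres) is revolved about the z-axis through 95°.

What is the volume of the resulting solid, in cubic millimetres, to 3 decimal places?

Profile (r,z), 5 vertices: (0.5,3) (3,2.5) (9.5,10) (17,22) (4,37.5)
edge 0: (0.5,3)→(3,2.5)  cross = 0.5·2.5 − 3·3 = -7.7500; (r_i+r_j)·cross = 3.5·-7.7500 = -27.1250
edge 1: (3,2.5)→(9.5,10)  cross = 3·10 − 9.5·2.5 = 6.2500; (r_i+r_j)·cross = 12.5·6.2500 = 78.1250
edge 2: (9.5,10)→(17,22)  cross = 9.5·22 − 17·10 = 39.0000; (r_i+r_j)·cross = 26.5·39.0000 = 1033.5000
edge 3: (17,22)→(4,37.5)  cross = 17·37.5 − 4·22 = 549.5000; (r_i+r_j)·cross = 21·549.5000 = 11539.5000
edge 4: (4,37.5)→(0.5,3)  cross = 4·3 − 0.5·37.5 = -6.7500; (r_i+r_j)·cross = 4.5·-6.7500 = -30.3750
Σcross = 580.2500 → A = |Σcross|/2 = 290.1250 mm²
Σ(r_i+r_j)·cross = 12593.6250 → first moment M = |Σ|/6 = 2098.9375
R_c = M/A = 2098.9375/290.1250 = 7.2346 mm
θ = 95° = 1.658063 rad
V = θ·R_c·A = 1.658063·7.2346·290.1250 = 3480.170 mm³

Volume = 3480.170 mm³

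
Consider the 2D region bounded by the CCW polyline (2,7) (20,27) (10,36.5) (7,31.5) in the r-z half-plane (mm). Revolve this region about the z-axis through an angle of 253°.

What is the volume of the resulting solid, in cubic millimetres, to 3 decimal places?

Profile (r,z), 4 vertices: (2,7) (20,27) (10,36.5) (7,31.5)
edge 0: (2,7)→(20,27)  cross = 2·27 − 20·7 = -86.0000; (r_i+r_j)·cross = 22·-86.0000 = -1892.0000
edge 1: (20,27)→(10,36.5)  cross = 20·36.5 − 10·27 = 460.0000; (r_i+r_j)·cross = 30·460.0000 = 13800.0000
edge 2: (10,36.5)→(7,31.5)  cross = 10·31.5 − 7·36.5 = 59.5000; (r_i+r_j)·cross = 17·59.5000 = 1011.5000
edge 3: (7,31.5)→(2,7)  cross = 7·7 − 2·31.5 = -14.0000; (r_i+r_j)·cross = 9·-14.0000 = -126.0000
Σcross = 419.5000 → A = |Σcross|/2 = 209.7500 mm²
Σ(r_i+r_j)·cross = 12793.5000 → first moment M = |Σ|/6 = 2132.2500
R_c = M/A = 2132.2500/209.7500 = 10.1657 mm
θ = 253° = 4.415683 rad
V = θ·R_c·A = 4.415683·10.1657·209.7500 = 9415.340 mm³

Volume = 9415.340 mm³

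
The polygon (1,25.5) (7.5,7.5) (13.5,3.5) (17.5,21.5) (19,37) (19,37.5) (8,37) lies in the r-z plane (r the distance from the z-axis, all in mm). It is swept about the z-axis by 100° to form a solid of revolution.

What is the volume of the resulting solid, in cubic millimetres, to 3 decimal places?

Volume = 7397.469 mm³

Profile (r,z), 7 vertices: (1,25.5) (7.5,7.5) (13.5,3.5) (17.5,21.5) (19,37) (19,37.5) (8,37)
edge 0: (1,25.5)→(7.5,7.5)  cross = 1·7.5 − 7.5·25.5 = -183.7500; (r_i+r_j)·cross = 8.5·-183.7500 = -1561.8750
edge 1: (7.5,7.5)→(13.5,3.5)  cross = 7.5·3.5 − 13.5·7.5 = -75.0000; (r_i+r_j)·cross = 21·-75.0000 = -1575.0000
edge 2: (13.5,3.5)→(17.5,21.5)  cross = 13.5·21.5 − 17.5·3.5 = 229.0000; (r_i+r_j)·cross = 31·229.0000 = 7099.0000
edge 3: (17.5,21.5)→(19,37)  cross = 17.5·37 − 19·21.5 = 239.0000; (r_i+r_j)·cross = 36.5·239.0000 = 8723.5000
edge 4: (19,37)→(19,37.5)  cross = 19·37.5 − 19·37 = 9.5000; (r_i+r_j)·cross = 38·9.5000 = 361.0000
edge 5: (19,37.5)→(8,37)  cross = 19·37 − 8·37.5 = 403.0000; (r_i+r_j)·cross = 27·403.0000 = 10881.0000
edge 6: (8,37)→(1,25.5)  cross = 8·25.5 − 1·37 = 167.0000; (r_i+r_j)·cross = 9·167.0000 = 1503.0000
Σcross = 788.7500 → A = |Σcross|/2 = 394.3750 mm²
Σ(r_i+r_j)·cross = 25430.6250 → first moment M = |Σ|/6 = 4238.4375
R_c = M/A = 4238.4375/394.3750 = 10.7472 mm
θ = 100° = 1.745329 rad
V = θ·R_c·A = 1.745329·10.7472·394.3750 = 7397.469 mm³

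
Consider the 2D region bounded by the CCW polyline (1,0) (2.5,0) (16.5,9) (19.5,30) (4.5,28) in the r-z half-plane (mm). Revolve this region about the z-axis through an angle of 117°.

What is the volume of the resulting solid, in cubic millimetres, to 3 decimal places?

Profile (r,z), 5 vertices: (1,0) (2.5,0) (16.5,9) (19.5,30) (4.5,28)
edge 0: (1,0)→(2.5,0)  cross = 1·0 − 2.5·0 = 0.0000; (r_i+r_j)·cross = 3.5·0.0000 = 0.0000
edge 1: (2.5,0)→(16.5,9)  cross = 2.5·9 − 16.5·0 = 22.5000; (r_i+r_j)·cross = 19·22.5000 = 427.5000
edge 2: (16.5,9)→(19.5,30)  cross = 16.5·30 − 19.5·9 = 319.5000; (r_i+r_j)·cross = 36·319.5000 = 11502.0000
edge 3: (19.5,30)→(4.5,28)  cross = 19.5·28 − 4.5·30 = 411.0000; (r_i+r_j)·cross = 24·411.0000 = 9864.0000
edge 4: (4.5,28)→(1,0)  cross = 4.5·0 − 1·28 = -28.0000; (r_i+r_j)·cross = 5.5·-28.0000 = -154.0000
Σcross = 725.0000 → A = |Σcross|/2 = 362.5000 mm²
Σ(r_i+r_j)·cross = 21639.5000 → first moment M = |Σ|/6 = 3606.5833
R_c = M/A = 3606.5833/362.5000 = 9.9492 mm
θ = 117° = 2.042035 rad
V = θ·R_c·A = 2.042035·9.9492·362.5000 = 7364.770 mm³

Volume = 7364.770 mm³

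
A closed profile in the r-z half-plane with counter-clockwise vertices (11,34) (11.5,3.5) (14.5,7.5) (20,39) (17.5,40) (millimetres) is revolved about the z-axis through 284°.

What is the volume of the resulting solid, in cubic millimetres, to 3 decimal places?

Volume = 13342.085 mm³

Profile (r,z), 5 vertices: (11,34) (11.5,3.5) (14.5,7.5) (20,39) (17.5,40)
edge 0: (11,34)→(11.5,3.5)  cross = 11·3.5 − 11.5·34 = -352.5000; (r_i+r_j)·cross = 22.5·-352.5000 = -7931.2500
edge 1: (11.5,3.5)→(14.5,7.5)  cross = 11.5·7.5 − 14.5·3.5 = 35.5000; (r_i+r_j)·cross = 26·35.5000 = 923.0000
edge 2: (14.5,7.5)→(20,39)  cross = 14.5·39 − 20·7.5 = 415.5000; (r_i+r_j)·cross = 34.5·415.5000 = 14334.7500
edge 3: (20,39)→(17.5,40)  cross = 20·40 − 17.5·39 = 117.5000; (r_i+r_j)·cross = 37.5·117.5000 = 4406.2500
edge 4: (17.5,40)→(11,34)  cross = 17.5·34 − 11·40 = 155.0000; (r_i+r_j)·cross = 28.5·155.0000 = 4417.5000
Σcross = 371.0000 → A = |Σcross|/2 = 185.5000 mm²
Σ(r_i+r_j)·cross = 16150.2500 → first moment M = |Σ|/6 = 2691.7083
R_c = M/A = 2691.7083/185.5000 = 14.5106 mm
θ = 284° = 4.956735 rad
V = θ·R_c·A = 4.956735·14.5106·185.5000 = 13342.085 mm³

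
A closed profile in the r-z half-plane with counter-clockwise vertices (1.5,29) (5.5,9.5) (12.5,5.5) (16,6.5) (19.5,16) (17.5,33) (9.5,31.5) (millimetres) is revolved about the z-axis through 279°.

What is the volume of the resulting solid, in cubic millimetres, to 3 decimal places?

Profile (r,z), 7 vertices: (1.5,29) (5.5,9.5) (12.5,5.5) (16,6.5) (19.5,16) (17.5,33) (9.5,31.5)
edge 0: (1.5,29)→(5.5,9.5)  cross = 1.5·9.5 − 5.5·29 = -145.2500; (r_i+r_j)·cross = 7·-145.2500 = -1016.7500
edge 1: (5.5,9.5)→(12.5,5.5)  cross = 5.5·5.5 − 12.5·9.5 = -88.5000; (r_i+r_j)·cross = 18·-88.5000 = -1593.0000
edge 2: (12.5,5.5)→(16,6.5)  cross = 12.5·6.5 − 16·5.5 = -6.7500; (r_i+r_j)·cross = 28.5·-6.7500 = -192.3750
edge 3: (16,6.5)→(19.5,16)  cross = 16·16 − 19.5·6.5 = 129.2500; (r_i+r_j)·cross = 35.5·129.2500 = 4588.3750
edge 4: (19.5,16)→(17.5,33)  cross = 19.5·33 − 17.5·16 = 363.5000; (r_i+r_j)·cross = 37·363.5000 = 13449.5000
edge 5: (17.5,33)→(9.5,31.5)  cross = 17.5·31.5 − 9.5·33 = 237.7500; (r_i+r_j)·cross = 27·237.7500 = 6419.2500
edge 6: (9.5,31.5)→(1.5,29)  cross = 9.5·29 − 1.5·31.5 = 228.2500; (r_i+r_j)·cross = 11·228.2500 = 2510.7500
Σcross = 718.2500 → A = |Σcross|/2 = 359.1250 mm²
Σ(r_i+r_j)·cross = 24165.7500 → first moment M = |Σ|/6 = 4027.6250
R_c = M/A = 4027.6250/359.1250 = 11.2151 mm
θ = 279° = 4.869469 rad
V = θ·R_c·A = 4.869469·11.2151·359.1250 = 19612.394 mm³

Volume = 19612.394 mm³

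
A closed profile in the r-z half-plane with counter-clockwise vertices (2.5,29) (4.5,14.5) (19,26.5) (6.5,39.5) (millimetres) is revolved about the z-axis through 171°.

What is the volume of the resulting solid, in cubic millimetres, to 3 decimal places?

Volume = 5581.785 mm³

Profile (r,z), 4 vertices: (2.5,29) (4.5,14.5) (19,26.5) (6.5,39.5)
edge 0: (2.5,29)→(4.5,14.5)  cross = 2.5·14.5 − 4.5·29 = -94.2500; (r_i+r_j)·cross = 7·-94.2500 = -659.7500
edge 1: (4.5,14.5)→(19,26.5)  cross = 4.5·26.5 − 19·14.5 = -156.2500; (r_i+r_j)·cross = 23.5·-156.2500 = -3671.8750
edge 2: (19,26.5)→(6.5,39.5)  cross = 19·39.5 − 6.5·26.5 = 578.2500; (r_i+r_j)·cross = 25.5·578.2500 = 14745.3750
edge 3: (6.5,39.5)→(2.5,29)  cross = 6.5·29 − 2.5·39.5 = 89.7500; (r_i+r_j)·cross = 9·89.7500 = 807.7500
Σcross = 417.5000 → A = |Σcross|/2 = 208.7500 mm²
Σ(r_i+r_j)·cross = 11221.5000 → first moment M = |Σ|/6 = 1870.2500
R_c = M/A = 1870.2500/208.7500 = 8.9593 mm
θ = 171° = 2.984513 rad
V = θ·R_c·A = 2.984513·8.9593·208.7500 = 5581.785 mm³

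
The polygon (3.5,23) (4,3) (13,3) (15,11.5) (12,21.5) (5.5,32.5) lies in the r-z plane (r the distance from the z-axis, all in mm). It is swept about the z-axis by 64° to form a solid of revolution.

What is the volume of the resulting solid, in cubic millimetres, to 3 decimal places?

Volume = 2179.590 mm³

Profile (r,z), 6 vertices: (3.5,23) (4,3) (13,3) (15,11.5) (12,21.5) (5.5,32.5)
edge 0: (3.5,23)→(4,3)  cross = 3.5·3 − 4·23 = -81.5000; (r_i+r_j)·cross = 7.5·-81.5000 = -611.2500
edge 1: (4,3)→(13,3)  cross = 4·3 − 13·3 = -27.0000; (r_i+r_j)·cross = 17·-27.0000 = -459.0000
edge 2: (13,3)→(15,11.5)  cross = 13·11.5 − 15·3 = 104.5000; (r_i+r_j)·cross = 28·104.5000 = 2926.0000
edge 3: (15,11.5)→(12,21.5)  cross = 15·21.5 − 12·11.5 = 184.5000; (r_i+r_j)·cross = 27·184.5000 = 4981.5000
edge 4: (12,21.5)→(5.5,32.5)  cross = 12·32.5 − 5.5·21.5 = 271.7500; (r_i+r_j)·cross = 17.5·271.7500 = 4755.6250
edge 5: (5.5,32.5)→(3.5,23)  cross = 5.5·23 − 3.5·32.5 = 12.7500; (r_i+r_j)·cross = 9·12.7500 = 114.7500
Σcross = 465.0000 → A = |Σcross|/2 = 232.5000 mm²
Σ(r_i+r_j)·cross = 11707.6250 → first moment M = |Σ|/6 = 1951.2708
R_c = M/A = 1951.2708/232.5000 = 8.3926 mm
θ = 64° = 1.117011 rad
V = θ·R_c·A = 1.117011·8.3926·232.5000 = 2179.590 mm³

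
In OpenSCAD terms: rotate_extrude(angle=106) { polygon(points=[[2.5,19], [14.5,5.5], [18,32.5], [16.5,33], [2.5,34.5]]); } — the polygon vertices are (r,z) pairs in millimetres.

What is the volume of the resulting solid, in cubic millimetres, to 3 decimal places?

Profile (r,z), 5 vertices: (2.5,19) (14.5,5.5) (18,32.5) (16.5,33) (2.5,34.5)
edge 0: (2.5,19)→(14.5,5.5)  cross = 2.5·5.5 − 14.5·19 = -261.7500; (r_i+r_j)·cross = 17·-261.7500 = -4449.7500
edge 1: (14.5,5.5)→(18,32.5)  cross = 14.5·32.5 − 18·5.5 = 372.2500; (r_i+r_j)·cross = 32.5·372.2500 = 12098.1250
edge 2: (18,32.5)→(16.5,33)  cross = 18·33 − 16.5·32.5 = 57.7500; (r_i+r_j)·cross = 34.5·57.7500 = 1992.3750
edge 3: (16.5,33)→(2.5,34.5)  cross = 16.5·34.5 − 2.5·33 = 486.7500; (r_i+r_j)·cross = 19·486.7500 = 9248.2500
edge 4: (2.5,34.5)→(2.5,19)  cross = 2.5·19 − 2.5·34.5 = -38.7500; (r_i+r_j)·cross = 5·-38.7500 = -193.7500
Σcross = 616.2500 → A = |Σcross|/2 = 308.1250 mm²
Σ(r_i+r_j)·cross = 18695.2500 → first moment M = |Σ|/6 = 3115.8750
R_c = M/A = 3115.8750/308.1250 = 10.1124 mm
θ = 106° = 1.850049 rad
V = θ·R_c·A = 1.850049·10.1124·308.1250 = 5764.521 mm³

Volume = 5764.521 mm³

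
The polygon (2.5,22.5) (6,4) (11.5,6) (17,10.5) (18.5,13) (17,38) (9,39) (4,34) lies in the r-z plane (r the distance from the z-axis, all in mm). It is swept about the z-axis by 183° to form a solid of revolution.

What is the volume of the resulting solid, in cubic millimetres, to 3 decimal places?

Volume = 14737.962 mm³

Profile (r,z), 8 vertices: (2.5,22.5) (6,4) (11.5,6) (17,10.5) (18.5,13) (17,38) (9,39) (4,34)
edge 0: (2.5,22.5)→(6,4)  cross = 2.5·4 − 6·22.5 = -125.0000; (r_i+r_j)·cross = 8.5·-125.0000 = -1062.5000
edge 1: (6,4)→(11.5,6)  cross = 6·6 − 11.5·4 = -10.0000; (r_i+r_j)·cross = 17.5·-10.0000 = -175.0000
edge 2: (11.5,6)→(17,10.5)  cross = 11.5·10.5 − 17·6 = 18.7500; (r_i+r_j)·cross = 28.5·18.7500 = 534.3750
edge 3: (17,10.5)→(18.5,13)  cross = 17·13 − 18.5·10.5 = 26.7500; (r_i+r_j)·cross = 35.5·26.7500 = 949.6250
edge 4: (18.5,13)→(17,38)  cross = 18.5·38 − 17·13 = 482.0000; (r_i+r_j)·cross = 35.5·482.0000 = 17111.0000
edge 5: (17,38)→(9,39)  cross = 17·39 − 9·38 = 321.0000; (r_i+r_j)·cross = 26·321.0000 = 8346.0000
edge 6: (9,39)→(4,34)  cross = 9·34 − 4·39 = 150.0000; (r_i+r_j)·cross = 13·150.0000 = 1950.0000
edge 7: (4,34)→(2.5,22.5)  cross = 4·22.5 − 2.5·34 = 5.0000; (r_i+r_j)·cross = 6.5·5.0000 = 32.5000
Σcross = 868.5000 → A = |Σcross|/2 = 434.2500 mm²
Σ(r_i+r_j)·cross = 27686.0000 → first moment M = |Σ|/6 = 4614.3333
R_c = M/A = 4614.3333/434.2500 = 10.6260 mm
θ = 183° = 3.193953 rad
V = θ·R_c·A = 3.193953·10.6260·434.2500 = 14737.962 mm³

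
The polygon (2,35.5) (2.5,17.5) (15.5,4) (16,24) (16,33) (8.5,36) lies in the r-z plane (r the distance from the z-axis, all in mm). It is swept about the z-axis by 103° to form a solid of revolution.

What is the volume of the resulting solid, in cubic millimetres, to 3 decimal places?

Profile (r,z), 6 vertices: (2,35.5) (2.5,17.5) (15.5,4) (16,24) (16,33) (8.5,36)
edge 0: (2,35.5)→(2.5,17.5)  cross = 2·17.5 − 2.5·35.5 = -53.7500; (r_i+r_j)·cross = 4.5·-53.7500 = -241.8750
edge 1: (2.5,17.5)→(15.5,4)  cross = 2.5·4 − 15.5·17.5 = -261.2500; (r_i+r_j)·cross = 18·-261.2500 = -4702.5000
edge 2: (15.5,4)→(16,24)  cross = 15.5·24 − 16·4 = 308.0000; (r_i+r_j)·cross = 31.5·308.0000 = 9702.0000
edge 3: (16,24)→(16,33)  cross = 16·33 − 16·24 = 144.0000; (r_i+r_j)·cross = 32·144.0000 = 4608.0000
edge 4: (16,33)→(8.5,36)  cross = 16·36 − 8.5·33 = 295.5000; (r_i+r_j)·cross = 24.5·295.5000 = 7239.7500
edge 5: (8.5,36)→(2,35.5)  cross = 8.5·35.5 − 2·36 = 229.7500; (r_i+r_j)·cross = 10.5·229.7500 = 2412.3750
Σcross = 662.2500 → A = |Σcross|/2 = 331.1250 mm²
Σ(r_i+r_j)·cross = 19017.7500 → first moment M = |Σ|/6 = 3169.6250
R_c = M/A = 3169.6250/331.1250 = 9.5723 mm
θ = 103° = 1.797689 rad
V = θ·R_c·A = 1.797689·9.5723·331.1250 = 5698.000 mm³

Volume = 5698.000 mm³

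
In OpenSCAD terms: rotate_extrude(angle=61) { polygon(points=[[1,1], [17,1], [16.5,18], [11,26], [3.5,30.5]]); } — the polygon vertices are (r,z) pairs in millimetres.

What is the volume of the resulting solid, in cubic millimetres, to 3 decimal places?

Volume = 3404.487 mm³

Profile (r,z), 5 vertices: (1,1) (17,1) (16.5,18) (11,26) (3.5,30.5)
edge 0: (1,1)→(17,1)  cross = 1·1 − 17·1 = -16.0000; (r_i+r_j)·cross = 18·-16.0000 = -288.0000
edge 1: (17,1)→(16.5,18)  cross = 17·18 − 16.5·1 = 289.5000; (r_i+r_j)·cross = 33.5·289.5000 = 9698.2500
edge 2: (16.5,18)→(11,26)  cross = 16.5·26 − 11·18 = 231.0000; (r_i+r_j)·cross = 27.5·231.0000 = 6352.5000
edge 3: (11,26)→(3.5,30.5)  cross = 11·30.5 − 3.5·26 = 244.5000; (r_i+r_j)·cross = 14.5·244.5000 = 3545.2500
edge 4: (3.5,30.5)→(1,1)  cross = 3.5·1 − 1·30.5 = -27.0000; (r_i+r_j)·cross = 4.5·-27.0000 = -121.5000
Σcross = 722.0000 → A = |Σcross|/2 = 361.0000 mm²
Σ(r_i+r_j)·cross = 19186.5000 → first moment M = |Σ|/6 = 3197.7500
R_c = M/A = 3197.7500/361.0000 = 8.8580 mm
θ = 61° = 1.064651 rad
V = θ·R_c·A = 1.064651·8.8580·361.0000 = 3404.487 mm³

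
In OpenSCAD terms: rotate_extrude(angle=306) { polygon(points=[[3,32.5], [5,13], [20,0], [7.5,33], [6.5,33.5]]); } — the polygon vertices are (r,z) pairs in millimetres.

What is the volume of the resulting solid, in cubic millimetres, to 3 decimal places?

Profile (r,z), 5 vertices: (3,32.5) (5,13) (20,0) (7.5,33) (6.5,33.5)
edge 0: (3,32.5)→(5,13)  cross = 3·13 − 5·32.5 = -123.5000; (r_i+r_j)·cross = 8·-123.5000 = -988.0000
edge 1: (5,13)→(20,0)  cross = 5·0 − 20·13 = -260.0000; (r_i+r_j)·cross = 25·-260.0000 = -6500.0000
edge 2: (20,0)→(7.5,33)  cross = 20·33 − 7.5·0 = 660.0000; (r_i+r_j)·cross = 27.5·660.0000 = 18150.0000
edge 3: (7.5,33)→(6.5,33.5)  cross = 7.5·33.5 − 6.5·33 = 36.7500; (r_i+r_j)·cross = 14·36.7500 = 514.5000
edge 4: (6.5,33.5)→(3,32.5)  cross = 6.5·32.5 − 3·33.5 = 110.7500; (r_i+r_j)·cross = 9.5·110.7500 = 1052.1250
Σcross = 424.0000 → A = |Σcross|/2 = 212.0000 mm²
Σ(r_i+r_j)·cross = 12228.6250 → first moment M = |Σ|/6 = 2038.1042
R_c = M/A = 2038.1042/212.0000 = 9.6137 mm
θ = 306° = 5.340708 rad
V = θ·R_c·A = 5.340708·9.6137·212.0000 = 10884.918 mm³

Volume = 10884.918 mm³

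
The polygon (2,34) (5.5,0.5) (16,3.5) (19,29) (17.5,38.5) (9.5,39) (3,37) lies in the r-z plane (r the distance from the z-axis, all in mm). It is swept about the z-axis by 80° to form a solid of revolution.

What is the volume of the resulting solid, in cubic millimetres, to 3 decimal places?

Volume = 7576.794 mm³

Profile (r,z), 7 vertices: (2,34) (5.5,0.5) (16,3.5) (19,29) (17.5,38.5) (9.5,39) (3,37)
edge 0: (2,34)→(5.5,0.5)  cross = 2·0.5 − 5.5·34 = -186.0000; (r_i+r_j)·cross = 7.5·-186.0000 = -1395.0000
edge 1: (5.5,0.5)→(16,3.5)  cross = 5.5·3.5 − 16·0.5 = 11.2500; (r_i+r_j)·cross = 21.5·11.2500 = 241.8750
edge 2: (16,3.5)→(19,29)  cross = 16·29 − 19·3.5 = 397.5000; (r_i+r_j)·cross = 35·397.5000 = 13912.5000
edge 3: (19,29)→(17.5,38.5)  cross = 19·38.5 − 17.5·29 = 224.0000; (r_i+r_j)·cross = 36.5·224.0000 = 8176.0000
edge 4: (17.5,38.5)→(9.5,39)  cross = 17.5·39 − 9.5·38.5 = 316.7500; (r_i+r_j)·cross = 27·316.7500 = 8552.2500
edge 5: (9.5,39)→(3,37)  cross = 9.5·37 − 3·39 = 234.5000; (r_i+r_j)·cross = 12.5·234.5000 = 2931.2500
edge 6: (3,37)→(2,34)  cross = 3·34 − 2·37 = 28.0000; (r_i+r_j)·cross = 5·28.0000 = 140.0000
Σcross = 1026.0000 → A = |Σcross|/2 = 513.0000 mm²
Σ(r_i+r_j)·cross = 32558.8750 → first moment M = |Σ|/6 = 5426.4792
R_c = M/A = 5426.4792/513.0000 = 10.5779 mm
θ = 80° = 1.396263 rad
V = θ·R_c·A = 1.396263·10.5779·513.0000 = 7576.794 mm³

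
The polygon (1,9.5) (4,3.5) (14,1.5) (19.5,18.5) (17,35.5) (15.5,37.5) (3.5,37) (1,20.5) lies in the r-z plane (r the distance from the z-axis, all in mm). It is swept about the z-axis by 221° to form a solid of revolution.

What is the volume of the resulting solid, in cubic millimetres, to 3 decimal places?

Volume = 20514.239 mm³

Profile (r,z), 8 vertices: (1,9.5) (4,3.5) (14,1.5) (19.5,18.5) (17,35.5) (15.5,37.5) (3.5,37) (1,20.5)
edge 0: (1,9.5)→(4,3.5)  cross = 1·3.5 − 4·9.5 = -34.5000; (r_i+r_j)·cross = 5·-34.5000 = -172.5000
edge 1: (4,3.5)→(14,1.5)  cross = 4·1.5 − 14·3.5 = -43.0000; (r_i+r_j)·cross = 18·-43.0000 = -774.0000
edge 2: (14,1.5)→(19.5,18.5)  cross = 14·18.5 − 19.5·1.5 = 229.7500; (r_i+r_j)·cross = 33.5·229.7500 = 7696.6250
edge 3: (19.5,18.5)→(17,35.5)  cross = 19.5·35.5 − 17·18.5 = 377.7500; (r_i+r_j)·cross = 36.5·377.7500 = 13787.8750
edge 4: (17,35.5)→(15.5,37.5)  cross = 17·37.5 − 15.5·35.5 = 87.2500; (r_i+r_j)·cross = 32.5·87.2500 = 2835.6250
edge 5: (15.5,37.5)→(3.5,37)  cross = 15.5·37 − 3.5·37.5 = 442.2500; (r_i+r_j)·cross = 19·442.2500 = 8402.7500
edge 6: (3.5,37)→(1,20.5)  cross = 3.5·20.5 − 1·37 = 34.7500; (r_i+r_j)·cross = 4.5·34.7500 = 156.3750
edge 7: (1,20.5)→(1,9.5)  cross = 1·9.5 − 1·20.5 = -11.0000; (r_i+r_j)·cross = 2·-11.0000 = -22.0000
Σcross = 1083.2500 → A = |Σcross|/2 = 541.6250 mm²
Σ(r_i+r_j)·cross = 31910.7500 → first moment M = |Σ|/6 = 5318.4583
R_c = M/A = 5318.4583/541.6250 = 9.8194 mm
θ = 221° = 3.857178 rad
V = θ·R_c·A = 3.857178·9.8194·541.6250 = 20514.239 mm³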